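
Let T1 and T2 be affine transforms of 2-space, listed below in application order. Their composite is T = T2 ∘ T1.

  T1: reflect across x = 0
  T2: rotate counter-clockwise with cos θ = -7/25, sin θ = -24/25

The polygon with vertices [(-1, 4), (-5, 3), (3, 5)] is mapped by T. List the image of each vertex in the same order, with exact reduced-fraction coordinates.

image vertices: (89/25, -52/25), (37/25, -141/25), (141/25, 37/25)

T1 reflect across x = 0: (-1, 4) → (1, 4); (-5, 3) → (5, 3); (3, 5) → (-3, 5)
T2 rotate counter-clockwise with cos θ = -7/25, sin θ = -24/25: (1, 4) → (89/25, -52/25); (5, 3) → (37/25, -141/25); (-3, 5) → (141/25, 37/25)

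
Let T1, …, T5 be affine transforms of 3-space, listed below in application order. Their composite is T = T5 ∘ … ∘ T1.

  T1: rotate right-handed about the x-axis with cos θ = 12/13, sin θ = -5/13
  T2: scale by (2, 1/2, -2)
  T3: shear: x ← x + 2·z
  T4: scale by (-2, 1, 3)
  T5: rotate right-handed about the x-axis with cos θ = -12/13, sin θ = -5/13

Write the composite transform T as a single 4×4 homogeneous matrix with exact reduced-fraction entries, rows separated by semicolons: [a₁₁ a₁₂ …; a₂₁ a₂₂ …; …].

T = [-4 -40/13 96/13 0; 0 6/13 -30/13 0; 0 -30/13 131/26 0; 0 0 0 1]

T1 = [1 0 0 0; 0 12/13 5/13 0; 0 -5/13 12/13 0; 0 0 0 1]
T2·T1 = [2 0 0 0; 0 6/13 5/26 0; 0 10/13 -24/13 0; 0 0 0 1]
T3·…·T1 = [2 20/13 -48/13 0; 0 6/13 5/26 0; 0 10/13 -24/13 0; 0 0 0 1]
T4·…·T1 = [-4 -40/13 96/13 0; 0 6/13 5/26 0; 0 30/13 -72/13 0; 0 0 0 1]
T5·…·T1 = [-4 -40/13 96/13 0; 0 6/13 -30/13 0; 0 -30/13 131/26 0; 0 0 0 1]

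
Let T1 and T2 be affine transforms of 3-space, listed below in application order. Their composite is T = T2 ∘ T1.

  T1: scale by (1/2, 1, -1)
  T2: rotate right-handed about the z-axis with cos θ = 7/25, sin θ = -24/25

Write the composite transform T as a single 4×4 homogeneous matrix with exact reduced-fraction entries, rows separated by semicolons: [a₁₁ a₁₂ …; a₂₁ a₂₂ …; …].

T = [7/50 24/25 0 0; -12/25 7/25 0 0; 0 0 -1 0; 0 0 0 1]

T1 = [1/2 0 0 0; 0 1 0 0; 0 0 -1 0; 0 0 0 1]
T2·T1 = [7/50 24/25 0 0; -12/25 7/25 0 0; 0 0 -1 0; 0 0 0 1]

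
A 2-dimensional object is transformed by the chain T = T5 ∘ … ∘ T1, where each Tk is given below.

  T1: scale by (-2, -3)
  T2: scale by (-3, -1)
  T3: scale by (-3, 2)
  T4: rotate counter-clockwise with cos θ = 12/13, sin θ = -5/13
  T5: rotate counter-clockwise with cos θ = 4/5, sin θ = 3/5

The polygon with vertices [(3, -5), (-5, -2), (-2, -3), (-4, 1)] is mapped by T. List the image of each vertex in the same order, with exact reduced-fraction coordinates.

T1 scale by (-2, -3): (3, -5) → (-6, 15); (-5, -2) → (10, 6); (-2, -3) → (4, 9); (-4, 1) → (8, -3)
T2 scale by (-3, -1): (-6, 15) → (18, -15); (10, 6) → (-30, -6); (4, 9) → (-12, -9); (8, -3) → (-24, 3)
T3 scale by (-3, 2): (18, -15) → (-54, -30); (-30, -6) → (90, -12); (-12, -9) → (36, -18); (-24, 3) → (72, 6)
T4 rotate counter-clockwise with cos θ = 12/13, sin θ = -5/13: (-54, -30) → (-798/13, -90/13); (90, -12) → (1020/13, -594/13); (36, -18) → (342/13, -396/13); (72, 6) → (894/13, -288/13)
T5 rotate counter-clockwise with cos θ = 4/5, sin θ = 3/5: (-798/13, -90/13) → (-2922/65, -2754/65); (1020/13, -594/13) → (5862/65, 684/65); (342/13, -396/13) → (2556/65, -558/65); (894/13, -288/13) → (888/13, 306/13)

image vertices: (-2922/65, -2754/65), (5862/65, 684/65), (2556/65, -558/65), (888/13, 306/13)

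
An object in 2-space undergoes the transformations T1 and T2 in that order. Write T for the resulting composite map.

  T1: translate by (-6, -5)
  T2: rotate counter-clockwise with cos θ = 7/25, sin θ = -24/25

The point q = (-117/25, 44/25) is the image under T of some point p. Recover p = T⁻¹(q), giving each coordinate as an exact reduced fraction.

p = (3, 1)

T1 = [1 0 -6; 0 1 -5; 0 0 1]
T2·T1 = [7/25 24/25 -162/25; -24/25 7/25 109/25; 0 0 1]
det M = 1; M⁻¹ = [7/25 -24/25 6; 24/25 7/25 5; 0 0 1]
M⁻¹ · (-117/25, 44/25)ᵀ = (3, 1)ᵀ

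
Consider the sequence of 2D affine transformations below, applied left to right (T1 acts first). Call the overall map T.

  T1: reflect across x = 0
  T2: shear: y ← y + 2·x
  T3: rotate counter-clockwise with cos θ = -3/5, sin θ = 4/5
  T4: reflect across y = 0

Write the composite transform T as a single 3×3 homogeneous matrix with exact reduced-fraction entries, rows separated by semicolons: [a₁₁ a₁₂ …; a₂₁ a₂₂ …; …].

T1 = [-1 0 0; 0 1 0; 0 0 1]
T2·T1 = [-1 0 0; -2 1 0; 0 0 1]
T3·…·T1 = [11/5 -4/5 0; 2/5 -3/5 0; 0 0 1]
T4·…·T1 = [11/5 -4/5 0; -2/5 3/5 0; 0 0 1]

T = [11/5 -4/5 0; -2/5 3/5 0; 0 0 1]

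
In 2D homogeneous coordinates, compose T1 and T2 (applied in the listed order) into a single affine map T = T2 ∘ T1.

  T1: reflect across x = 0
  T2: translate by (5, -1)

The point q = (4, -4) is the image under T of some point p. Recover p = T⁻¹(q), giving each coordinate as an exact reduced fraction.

T1 = [-1 0 0; 0 1 0; 0 0 1]
T2·T1 = [-1 0 5; 0 1 -1; 0 0 1]
det M = -1; M⁻¹ = [-1 0 5; 0 1 1; 0 0 1]
M⁻¹ · (4, -4)ᵀ = (1, -3)ᵀ

p = (1, -3)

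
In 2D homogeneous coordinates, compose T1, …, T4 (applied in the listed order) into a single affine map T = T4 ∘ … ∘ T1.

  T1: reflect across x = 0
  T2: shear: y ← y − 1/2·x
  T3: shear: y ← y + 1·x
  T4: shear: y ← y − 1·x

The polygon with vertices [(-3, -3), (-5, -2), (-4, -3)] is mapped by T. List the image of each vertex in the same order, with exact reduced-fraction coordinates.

image vertices: (3, -9/2), (5, -9/2), (4, -5)

T1 reflect across x = 0: (-3, -3) → (3, -3); (-5, -2) → (5, -2); (-4, -3) → (4, -3)
T2 shear: y ← y − 1/2·x: (3, -3) → (3, -9/2); (5, -2) → (5, -9/2); (4, -3) → (4, -5)
T3 shear: y ← y + 1·x: (3, -9/2) → (3, -3/2); (5, -9/2) → (5, 1/2); (4, -5) → (4, -1)
T4 shear: y ← y − 1·x: (3, -3/2) → (3, -9/2); (5, 1/2) → (5, -9/2); (4, -1) → (4, -5)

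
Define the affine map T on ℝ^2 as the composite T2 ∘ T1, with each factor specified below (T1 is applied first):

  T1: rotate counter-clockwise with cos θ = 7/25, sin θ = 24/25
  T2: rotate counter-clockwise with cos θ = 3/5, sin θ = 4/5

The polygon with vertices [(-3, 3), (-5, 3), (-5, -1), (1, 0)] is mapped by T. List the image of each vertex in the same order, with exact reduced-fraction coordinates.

image vertices: (-3/5, -21/5), (3/5, -29/5), (19/5, -17/5), (-3/5, 4/5)

T1 rotate counter-clockwise with cos θ = 7/25, sin θ = 24/25: (-3, 3) → (-93/25, -51/25); (-5, 3) → (-107/25, -99/25); (-5, -1) → (-11/25, -127/25); (1, 0) → (7/25, 24/25)
T2 rotate counter-clockwise with cos θ = 3/5, sin θ = 4/5: (-93/25, -51/25) → (-3/5, -21/5); (-107/25, -99/25) → (3/5, -29/5); (-11/25, -127/25) → (19/5, -17/5); (7/25, 24/25) → (-3/5, 4/5)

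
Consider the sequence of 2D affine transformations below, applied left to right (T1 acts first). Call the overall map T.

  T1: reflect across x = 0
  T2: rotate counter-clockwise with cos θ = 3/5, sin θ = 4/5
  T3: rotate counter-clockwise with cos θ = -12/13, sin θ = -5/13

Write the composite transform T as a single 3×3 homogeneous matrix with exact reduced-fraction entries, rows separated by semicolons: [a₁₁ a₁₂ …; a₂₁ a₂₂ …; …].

T1 = [-1 0 0; 0 1 0; 0 0 1]
T2·T1 = [-3/5 -4/5 0; -4/5 3/5 0; 0 0 1]
T3·…·T1 = [16/65 63/65 0; 63/65 -16/65 0; 0 0 1]

T = [16/65 63/65 0; 63/65 -16/65 0; 0 0 1]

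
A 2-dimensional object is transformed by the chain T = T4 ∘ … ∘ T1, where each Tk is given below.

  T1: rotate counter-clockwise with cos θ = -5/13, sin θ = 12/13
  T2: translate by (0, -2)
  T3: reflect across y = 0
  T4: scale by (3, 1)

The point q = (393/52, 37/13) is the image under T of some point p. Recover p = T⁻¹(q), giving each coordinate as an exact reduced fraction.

T1 = [-5/13 -12/13 0; 12/13 -5/13 0; 0 0 1]
T2·T1 = [-5/13 -12/13 0; 12/13 -5/13 -2; 0 0 1]
T3·…·T1 = [-5/13 -12/13 0; -12/13 5/13 2; 0 0 1]
T4·…·T1 = [-15/13 -36/13 0; -12/13 5/13 2; 0 0 1]
det M = -3; M⁻¹ = [-5/39 -12/13 24/13; -4/13 5/13 -10/13; 0 0 1]
M⁻¹ · (393/52, 37/13)ᵀ = (-7/4, -2)ᵀ

p = (-7/4, -2)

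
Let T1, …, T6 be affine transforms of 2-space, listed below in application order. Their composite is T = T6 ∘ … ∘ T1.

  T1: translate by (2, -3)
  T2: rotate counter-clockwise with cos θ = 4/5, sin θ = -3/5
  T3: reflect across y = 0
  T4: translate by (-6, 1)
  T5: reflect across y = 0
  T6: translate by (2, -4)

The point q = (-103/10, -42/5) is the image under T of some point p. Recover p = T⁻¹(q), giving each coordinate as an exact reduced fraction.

p = (-5, -7/2)

T1 = [1 0 2; 0 1 -3; 0 0 1]
T2·T1 = [4/5 3/5 -1/5; -3/5 4/5 -18/5; 0 0 1]
T3·…·T1 = [4/5 3/5 -1/5; 3/5 -4/5 18/5; 0 0 1]
T4·…·T1 = [4/5 3/5 -31/5; 3/5 -4/5 23/5; 0 0 1]
T5·…·T1 = [4/5 3/5 -31/5; -3/5 4/5 -23/5; 0 0 1]
T6·…·T1 = [4/5 3/5 -21/5; -3/5 4/5 -43/5; 0 0 1]
det M = 1; M⁻¹ = [4/5 -3/5 -9/5; 3/5 4/5 47/5; 0 0 1]
M⁻¹ · (-103/10, -42/5)ᵀ = (-5, -7/2)ᵀ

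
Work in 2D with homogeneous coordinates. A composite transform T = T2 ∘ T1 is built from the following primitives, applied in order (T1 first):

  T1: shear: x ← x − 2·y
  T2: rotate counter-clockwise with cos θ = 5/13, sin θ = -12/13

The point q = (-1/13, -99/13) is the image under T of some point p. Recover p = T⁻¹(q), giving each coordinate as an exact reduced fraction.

p = (1, -3)

T1 = [1 -2 0; 0 1 0; 0 0 1]
T2·T1 = [5/13 2/13 0; -12/13 29/13 0; 0 0 1]
det M = 1; M⁻¹ = [29/13 -2/13 0; 12/13 5/13 0; 0 0 1]
M⁻¹ · (-1/13, -99/13)ᵀ = (1, -3)ᵀ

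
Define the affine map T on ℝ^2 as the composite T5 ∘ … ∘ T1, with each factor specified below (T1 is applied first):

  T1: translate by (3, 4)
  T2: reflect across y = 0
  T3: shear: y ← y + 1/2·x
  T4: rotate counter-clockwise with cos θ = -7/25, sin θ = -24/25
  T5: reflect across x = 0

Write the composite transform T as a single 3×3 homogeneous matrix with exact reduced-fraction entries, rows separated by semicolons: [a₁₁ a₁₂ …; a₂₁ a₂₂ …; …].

T1 = [1 0 3; 0 1 4; 0 0 1]
T2·T1 = [1 0 3; 0 -1 -4; 0 0 1]
T3·…·T1 = [1 0 3; 1/2 -1 -5/2; 0 0 1]
T4·…·T1 = [1/5 -24/25 -81/25; -11/10 7/25 -109/50; 0 0 1]
T5·…·T1 = [-1/5 24/25 81/25; -11/10 7/25 -109/50; 0 0 1]

T = [-1/5 24/25 81/25; -11/10 7/25 -109/50; 0 0 1]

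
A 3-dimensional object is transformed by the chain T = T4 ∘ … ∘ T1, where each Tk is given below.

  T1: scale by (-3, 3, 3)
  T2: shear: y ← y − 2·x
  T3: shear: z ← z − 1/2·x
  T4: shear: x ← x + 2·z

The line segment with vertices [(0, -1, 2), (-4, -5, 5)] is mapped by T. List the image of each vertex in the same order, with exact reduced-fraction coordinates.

image vertices: (12, -3, 6), (30, -39, 9)

T1 scale by (-3, 3, 3): (0, -1, 2) → (0, -3, 6); (-4, -5, 5) → (12, -15, 15)
T2 shear: y ← y − 2·x: (0, -3, 6) → (0, -3, 6); (12, -15, 15) → (12, -39, 15)
T3 shear: z ← z − 1/2·x: (0, -3, 6) → (0, -3, 6); (12, -39, 15) → (12, -39, 9)
T4 shear: x ← x + 2·z: (0, -3, 6) → (12, -3, 6); (12, -39, 9) → (30, -39, 9)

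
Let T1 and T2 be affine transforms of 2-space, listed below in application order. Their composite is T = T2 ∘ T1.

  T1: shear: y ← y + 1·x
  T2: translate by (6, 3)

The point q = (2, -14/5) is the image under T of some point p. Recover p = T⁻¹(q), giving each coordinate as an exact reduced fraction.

T1 = [1 0 0; 1 1 0; 0 0 1]
T2·T1 = [1 0 6; 1 1 3; 0 0 1]
det M = 1; M⁻¹ = [1 0 -6; -1 1 3; 0 0 1]
M⁻¹ · (2, -14/5)ᵀ = (-4, -9/5)ᵀ

p = (-4, -9/5)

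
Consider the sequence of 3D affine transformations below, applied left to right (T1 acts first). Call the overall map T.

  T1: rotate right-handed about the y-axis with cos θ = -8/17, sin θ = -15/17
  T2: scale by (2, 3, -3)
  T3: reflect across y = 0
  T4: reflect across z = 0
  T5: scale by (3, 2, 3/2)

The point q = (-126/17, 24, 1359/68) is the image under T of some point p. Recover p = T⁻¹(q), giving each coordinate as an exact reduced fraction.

T1 = [-8/17 0 -15/17 0; 0 1 0 0; 15/17 0 -8/17 0; 0 0 0 1]
T2·T1 = [-16/17 0 -30/17 0; 0 3 0 0; -45/17 0 24/17 0; 0 0 0 1]
T3·…·T1 = [-16/17 0 -30/17 0; 0 -3 0 0; -45/17 0 24/17 0; 0 0 0 1]
T4·…·T1 = [-16/17 0 -30/17 0; 0 -3 0 0; 45/17 0 -24/17 0; 0 0 0 1]
T5·…·T1 = [-48/17 0 -90/17 0; 0 -6 0 0; 135/34 0 -36/17 0; 0 0 0 1]
det M = -162; M⁻¹ = [-4/51 0 10/51 0; 0 -1/6 0 0; -5/34 0 -16/153 0; 0 0 0 1]
M⁻¹ · (-126/17, 24, 1359/68)ᵀ = (9/2, -4, -1)ᵀ

p = (9/2, -4, -1)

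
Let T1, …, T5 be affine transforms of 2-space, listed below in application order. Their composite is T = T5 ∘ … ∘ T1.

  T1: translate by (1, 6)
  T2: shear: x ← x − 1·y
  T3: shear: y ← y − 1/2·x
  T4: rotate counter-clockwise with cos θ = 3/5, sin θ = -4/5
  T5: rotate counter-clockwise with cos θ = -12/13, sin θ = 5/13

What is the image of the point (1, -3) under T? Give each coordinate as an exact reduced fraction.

T1 translate by (1, 6): (1, -3) → (2, 3)
T2 shear: x ← x − 1·y: (2, 3) → (-1, 3)
T3 shear: y ← y − 1/2·x: (-1, 3) → (-1, 7/2)
T4 rotate counter-clockwise with cos θ = 3/5, sin θ = -4/5: (-1, 7/2) → (11/5, 29/10)
T5 rotate counter-clockwise with cos θ = -12/13, sin θ = 5/13: (11/5, 29/10) → (-409/130, -119/65)

T(p) = (-409/130, -119/65)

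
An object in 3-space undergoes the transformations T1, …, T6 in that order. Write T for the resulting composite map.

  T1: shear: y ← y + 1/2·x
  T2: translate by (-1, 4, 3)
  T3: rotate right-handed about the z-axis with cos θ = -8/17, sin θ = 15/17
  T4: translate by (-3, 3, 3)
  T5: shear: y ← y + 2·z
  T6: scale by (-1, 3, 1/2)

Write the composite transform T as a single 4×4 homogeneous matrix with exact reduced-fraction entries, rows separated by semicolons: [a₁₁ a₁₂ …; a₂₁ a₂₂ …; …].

T = [31/34 15/17 0 103/17; 33/17 -24/17 6 624/17; 0 0 1/2 3; 0 0 0 1]

T1 = [1 0 0 0; 1/2 1 0 0; 0 0 1 0; 0 0 0 1]
T2·T1 = [1 0 0 -1; 1/2 1 0 4; 0 0 1 3; 0 0 0 1]
T3·…·T1 = [-31/34 -15/17 0 -52/17; 11/17 -8/17 0 -47/17; 0 0 1 3; 0 0 0 1]
T4·…·T1 = [-31/34 -15/17 0 -103/17; 11/17 -8/17 0 4/17; 0 0 1 6; 0 0 0 1]
T5·…·T1 = [-31/34 -15/17 0 -103/17; 11/17 -8/17 2 208/17; 0 0 1 6; 0 0 0 1]
T6·…·T1 = [31/34 15/17 0 103/17; 33/17 -24/17 6 624/17; 0 0 1/2 3; 0 0 0 1]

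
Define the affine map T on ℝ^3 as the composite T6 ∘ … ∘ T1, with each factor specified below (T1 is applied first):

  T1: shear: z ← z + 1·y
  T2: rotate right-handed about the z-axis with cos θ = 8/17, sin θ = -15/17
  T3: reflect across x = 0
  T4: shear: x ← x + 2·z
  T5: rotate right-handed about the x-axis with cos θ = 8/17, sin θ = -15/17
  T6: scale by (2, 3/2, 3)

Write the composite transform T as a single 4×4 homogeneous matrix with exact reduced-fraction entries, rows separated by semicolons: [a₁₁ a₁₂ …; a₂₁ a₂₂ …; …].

T = [-16/17 38/17 4 0; -180/289 957/578 45/34 0; 675/289 48/289 24/17 0; 0 0 0 1]

T1 = [1 0 0 0; 0 1 0 0; 0 1 1 0; 0 0 0 1]
T2·T1 = [8/17 15/17 0 0; -15/17 8/17 0 0; 0 1 1 0; 0 0 0 1]
T3·…·T1 = [-8/17 -15/17 0 0; -15/17 8/17 0 0; 0 1 1 0; 0 0 0 1]
T4·…·T1 = [-8/17 19/17 2 0; -15/17 8/17 0 0; 0 1 1 0; 0 0 0 1]
T5·…·T1 = [-8/17 19/17 2 0; -120/289 319/289 15/17 0; 225/289 16/289 8/17 0; 0 0 0 1]
T6·…·T1 = [-16/17 38/17 4 0; -180/289 957/578 45/34 0; 675/289 48/289 24/17 0; 0 0 0 1]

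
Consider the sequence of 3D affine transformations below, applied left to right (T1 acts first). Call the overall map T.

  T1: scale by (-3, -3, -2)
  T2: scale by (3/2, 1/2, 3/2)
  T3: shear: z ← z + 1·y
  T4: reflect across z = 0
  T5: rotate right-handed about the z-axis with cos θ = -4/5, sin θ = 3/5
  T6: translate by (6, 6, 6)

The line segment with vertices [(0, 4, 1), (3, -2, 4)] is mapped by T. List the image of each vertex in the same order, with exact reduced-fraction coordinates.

T1 scale by (-3, -3, -2): (0, 4, 1) → (0, -12, -2); (3, -2, 4) → (-9, 6, -8)
T2 scale by (3/2, 1/2, 3/2): (0, -12, -2) → (0, -6, -3); (-9, 6, -8) → (-27/2, 3, -12)
T3 shear: z ← z + 1·y: (0, -6, -3) → (0, -6, -9); (-27/2, 3, -12) → (-27/2, 3, -9)
T4 reflect across z = 0: (0, -6, -9) → (0, -6, 9); (-27/2, 3, -9) → (-27/2, 3, 9)
T5 rotate right-handed about the z-axis with cos θ = -4/5, sin θ = 3/5: (0, -6, 9) → (18/5, 24/5, 9); (-27/2, 3, 9) → (9, -21/2, 9)
T6 translate by (6, 6, 6): (18/5, 24/5, 9) → (48/5, 54/5, 15); (9, -21/2, 9) → (15, -9/2, 15)

image vertices: (48/5, 54/5, 15), (15, -9/2, 15)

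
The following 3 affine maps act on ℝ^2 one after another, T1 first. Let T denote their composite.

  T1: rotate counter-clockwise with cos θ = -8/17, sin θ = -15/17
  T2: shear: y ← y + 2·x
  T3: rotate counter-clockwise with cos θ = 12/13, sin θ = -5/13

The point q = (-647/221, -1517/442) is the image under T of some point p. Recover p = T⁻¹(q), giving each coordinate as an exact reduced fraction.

p = (2, -1/2)

T1 = [-8/17 15/17 0; -15/17 -8/17 0; 0 0 1]
T2·T1 = [-8/17 15/17 0; -31/17 22/17 0; 0 0 1]
T3·…·T1 = [-251/221 290/221 0; -332/221 189/221 0; 0 0 1]
det M = 1; M⁻¹ = [189/221 -290/221 0; 332/221 -251/221 0; 0 0 1]
M⁻¹ · (-647/221, -1517/442)ᵀ = (2, -1/2)ᵀ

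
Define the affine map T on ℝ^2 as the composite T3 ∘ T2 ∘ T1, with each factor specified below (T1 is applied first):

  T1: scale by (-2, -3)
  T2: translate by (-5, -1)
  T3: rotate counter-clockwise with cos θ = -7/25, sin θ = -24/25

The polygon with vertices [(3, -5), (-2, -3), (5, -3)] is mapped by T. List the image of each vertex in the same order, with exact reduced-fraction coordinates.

T1 scale by (-2, -3): (3, -5) → (-6, 15); (-2, -3) → (4, 9); (5, -3) → (-10, 9)
T2 translate by (-5, -1): (-6, 15) → (-11, 14); (4, 9) → (-1, 8); (-10, 9) → (-15, 8)
T3 rotate counter-clockwise with cos θ = -7/25, sin θ = -24/25: (-11, 14) → (413/25, 166/25); (-1, 8) → (199/25, -32/25); (-15, 8) → (297/25, 304/25)

image vertices: (413/25, 166/25), (199/25, -32/25), (297/25, 304/25)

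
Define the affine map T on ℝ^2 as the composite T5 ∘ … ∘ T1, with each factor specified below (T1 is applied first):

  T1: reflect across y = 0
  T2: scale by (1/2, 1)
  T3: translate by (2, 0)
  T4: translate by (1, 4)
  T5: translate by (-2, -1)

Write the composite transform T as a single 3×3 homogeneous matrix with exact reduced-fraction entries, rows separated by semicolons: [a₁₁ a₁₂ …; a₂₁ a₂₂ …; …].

T = [1/2 0 1; 0 -1 3; 0 0 1]

T1 = [1 0 0; 0 -1 0; 0 0 1]
T2·T1 = [1/2 0 0; 0 -1 0; 0 0 1]
T3·…·T1 = [1/2 0 2; 0 -1 0; 0 0 1]
T4·…·T1 = [1/2 0 3; 0 -1 4; 0 0 1]
T5·…·T1 = [1/2 0 1; 0 -1 3; 0 0 1]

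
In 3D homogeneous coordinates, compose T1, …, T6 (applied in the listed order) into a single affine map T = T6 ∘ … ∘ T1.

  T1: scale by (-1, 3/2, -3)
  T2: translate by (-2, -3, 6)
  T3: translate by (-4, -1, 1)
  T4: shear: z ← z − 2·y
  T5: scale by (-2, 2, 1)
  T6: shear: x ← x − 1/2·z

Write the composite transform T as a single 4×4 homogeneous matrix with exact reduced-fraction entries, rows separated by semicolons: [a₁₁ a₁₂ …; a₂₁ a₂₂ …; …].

T = [2 3/2 3/2 9/2; 0 3 0 -8; 0 -3 -3 15; 0 0 0 1]

T1 = [-1 0 0 0; 0 3/2 0 0; 0 0 -3 0; 0 0 0 1]
T2·T1 = [-1 0 0 -2; 0 3/2 0 -3; 0 0 -3 6; 0 0 0 1]
T3·…·T1 = [-1 0 0 -6; 0 3/2 0 -4; 0 0 -3 7; 0 0 0 1]
T4·…·T1 = [-1 0 0 -6; 0 3/2 0 -4; 0 -3 -3 15; 0 0 0 1]
T5·…·T1 = [2 0 0 12; 0 3 0 -8; 0 -3 -3 15; 0 0 0 1]
T6·…·T1 = [2 3/2 3/2 9/2; 0 3 0 -8; 0 -3 -3 15; 0 0 0 1]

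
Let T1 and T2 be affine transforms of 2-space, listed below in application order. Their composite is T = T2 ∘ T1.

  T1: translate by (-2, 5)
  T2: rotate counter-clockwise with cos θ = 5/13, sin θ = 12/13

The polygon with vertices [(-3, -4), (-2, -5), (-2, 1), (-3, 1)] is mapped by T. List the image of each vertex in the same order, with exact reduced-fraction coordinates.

T1 translate by (-2, 5): (-3, -4) → (-5, 1); (-2, -5) → (-4, 0); (-2, 1) → (-4, 6); (-3, 1) → (-5, 6)
T2 rotate counter-clockwise with cos θ = 5/13, sin θ = 12/13: (-5, 1) → (-37/13, -55/13); (-4, 0) → (-20/13, -48/13); (-4, 6) → (-92/13, -18/13); (-5, 6) → (-97/13, -30/13)

image vertices: (-37/13, -55/13), (-20/13, -48/13), (-92/13, -18/13), (-97/13, -30/13)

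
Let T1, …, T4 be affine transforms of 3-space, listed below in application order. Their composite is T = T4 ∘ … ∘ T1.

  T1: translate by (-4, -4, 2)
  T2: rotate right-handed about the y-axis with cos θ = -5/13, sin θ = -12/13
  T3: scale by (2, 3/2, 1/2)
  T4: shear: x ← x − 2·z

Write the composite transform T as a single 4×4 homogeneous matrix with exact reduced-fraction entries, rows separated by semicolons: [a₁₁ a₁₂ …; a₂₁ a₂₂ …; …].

T = [-22/13 0 -19/13 50/13; 0 3/2 0 -6; 6/13 0 -5/26 -29/13; 0 0 0 1]

T1 = [1 0 0 -4; 0 1 0 -4; 0 0 1 2; 0 0 0 1]
T2·T1 = [-5/13 0 -12/13 -4/13; 0 1 0 -4; 12/13 0 -5/13 -58/13; 0 0 0 1]
T3·…·T1 = [-10/13 0 -24/13 -8/13; 0 3/2 0 -6; 6/13 0 -5/26 -29/13; 0 0 0 1]
T4·…·T1 = [-22/13 0 -19/13 50/13; 0 3/2 0 -6; 6/13 0 -5/26 -29/13; 0 0 0 1]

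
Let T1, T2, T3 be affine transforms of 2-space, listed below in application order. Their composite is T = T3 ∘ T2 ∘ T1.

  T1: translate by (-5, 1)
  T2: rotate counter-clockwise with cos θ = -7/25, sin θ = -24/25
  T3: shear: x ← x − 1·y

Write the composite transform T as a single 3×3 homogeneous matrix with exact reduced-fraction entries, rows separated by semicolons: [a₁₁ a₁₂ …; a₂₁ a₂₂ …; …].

T = [17/25 31/25 -54/25; -24/25 -7/25 113/25; 0 0 1]

T1 = [1 0 -5; 0 1 1; 0 0 1]
T2·T1 = [-7/25 24/25 59/25; -24/25 -7/25 113/25; 0 0 1]
T3·…·T1 = [17/25 31/25 -54/25; -24/25 -7/25 113/25; 0 0 1]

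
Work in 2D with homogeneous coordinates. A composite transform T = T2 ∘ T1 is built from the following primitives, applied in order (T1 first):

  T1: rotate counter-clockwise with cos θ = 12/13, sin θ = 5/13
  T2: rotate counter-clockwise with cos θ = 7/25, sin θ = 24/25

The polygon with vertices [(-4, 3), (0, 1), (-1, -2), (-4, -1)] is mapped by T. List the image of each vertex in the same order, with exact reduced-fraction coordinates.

T1 rotate counter-clockwise with cos θ = 12/13, sin θ = 5/13: (-4, 3) → (-63/13, 16/13); (0, 1) → (-5/13, 12/13); (-1, -2) → (-2/13, -29/13); (-4, -1) → (-43/13, -32/13)
T2 rotate counter-clockwise with cos θ = 7/25, sin θ = 24/25: (-63/13, 16/13) → (-33/13, -56/13); (-5/13, 12/13) → (-323/325, -36/325); (-2/13, -29/13) → (682/325, -251/325); (-43/13, -32/13) → (467/325, -1256/325)

image vertices: (-33/13, -56/13), (-323/325, -36/325), (682/325, -251/325), (467/325, -1256/325)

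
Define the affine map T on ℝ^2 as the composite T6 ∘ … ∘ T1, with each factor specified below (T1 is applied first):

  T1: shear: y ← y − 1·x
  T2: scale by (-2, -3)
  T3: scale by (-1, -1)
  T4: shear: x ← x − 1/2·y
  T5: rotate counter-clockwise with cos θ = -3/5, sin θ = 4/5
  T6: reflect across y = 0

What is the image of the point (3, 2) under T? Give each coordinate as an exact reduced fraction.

T(p) = (-21/10, -39/5)

T1 shear: y ← y − 1·x: (3, 2) → (3, -1)
T2 scale by (-2, -3): (3, -1) → (-6, 3)
T3 scale by (-1, -1): (-6, 3) → (6, -3)
T4 shear: x ← x − 1/2·y: (6, -3) → (15/2, -3)
T5 rotate counter-clockwise with cos θ = -3/5, sin θ = 4/5: (15/2, -3) → (-21/10, 39/5)
T6 reflect across y = 0: (-21/10, 39/5) → (-21/10, -39/5)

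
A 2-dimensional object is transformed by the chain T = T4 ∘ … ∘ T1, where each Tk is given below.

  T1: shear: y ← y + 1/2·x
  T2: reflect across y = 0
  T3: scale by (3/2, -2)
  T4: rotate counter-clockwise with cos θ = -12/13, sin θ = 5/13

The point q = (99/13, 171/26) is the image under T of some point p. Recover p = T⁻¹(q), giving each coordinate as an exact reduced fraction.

p = (-3, -3)

T1 = [1 0 0; 1/2 1 0; 0 0 1]
T2·T1 = [1 0 0; -1/2 -1 0; 0 0 1]
T3·…·T1 = [3/2 0 0; 1 2 0; 0 0 1]
T4·…·T1 = [-23/13 -10/13 0; -9/26 -24/13 0; 0 0 1]
det M = 3; M⁻¹ = [-8/13 10/39 0; 3/26 -23/39 0; 0 0 1]
M⁻¹ · (99/13, 171/26)ᵀ = (-3, -3)ᵀ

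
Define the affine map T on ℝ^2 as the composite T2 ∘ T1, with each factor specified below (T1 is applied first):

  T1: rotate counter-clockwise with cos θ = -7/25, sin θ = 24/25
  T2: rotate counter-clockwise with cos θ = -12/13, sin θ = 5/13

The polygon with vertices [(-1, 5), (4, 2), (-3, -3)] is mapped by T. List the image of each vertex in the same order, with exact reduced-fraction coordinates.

T1 rotate counter-clockwise with cos θ = -7/25, sin θ = 24/25: (-1, 5) → (-113/25, -59/25); (4, 2) → (-76/25, 82/25); (-3, -3) → (93/25, -51/25)
T2 rotate counter-clockwise with cos θ = -12/13, sin θ = 5/13: (-113/25, -59/25) → (127/25, 11/25); (-76/25, 82/25) → (502/325, -1364/325); (93/25, -51/25) → (-861/325, 1077/325)

image vertices: (127/25, 11/25), (502/325, -1364/325), (-861/325, 1077/325)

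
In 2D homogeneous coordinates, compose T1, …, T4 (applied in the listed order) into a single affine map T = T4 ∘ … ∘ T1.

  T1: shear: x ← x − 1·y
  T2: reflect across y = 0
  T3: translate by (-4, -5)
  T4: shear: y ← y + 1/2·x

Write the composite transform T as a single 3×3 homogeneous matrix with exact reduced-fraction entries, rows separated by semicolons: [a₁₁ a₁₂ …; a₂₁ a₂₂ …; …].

T = [1 -1 -4; 1/2 -3/2 -7; 0 0 1]

T1 = [1 -1 0; 0 1 0; 0 0 1]
T2·T1 = [1 -1 0; 0 -1 0; 0 0 1]
T3·…·T1 = [1 -1 -4; 0 -1 -5; 0 0 1]
T4·…·T1 = [1 -1 -4; 1/2 -3/2 -7; 0 0 1]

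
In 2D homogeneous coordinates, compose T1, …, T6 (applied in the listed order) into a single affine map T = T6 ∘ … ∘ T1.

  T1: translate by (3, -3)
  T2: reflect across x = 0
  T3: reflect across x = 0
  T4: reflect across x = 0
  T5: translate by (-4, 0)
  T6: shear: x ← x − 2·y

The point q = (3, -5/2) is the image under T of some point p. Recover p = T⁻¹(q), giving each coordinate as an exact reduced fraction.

T1 = [1 0 3; 0 1 -3; 0 0 1]
T2·T1 = [-1 0 -3; 0 1 -3; 0 0 1]
T3·…·T1 = [1 0 3; 0 1 -3; 0 0 1]
T4·…·T1 = [-1 0 -3; 0 1 -3; 0 0 1]
T5·…·T1 = [-1 0 -7; 0 1 -3; 0 0 1]
T6·…·T1 = [-1 -2 -1; 0 1 -3; 0 0 1]
det M = -1; M⁻¹ = [-1 -2 -7; 0 1 3; 0 0 1]
M⁻¹ · (3, -5/2)ᵀ = (-5, 1/2)ᵀ

p = (-5, 1/2)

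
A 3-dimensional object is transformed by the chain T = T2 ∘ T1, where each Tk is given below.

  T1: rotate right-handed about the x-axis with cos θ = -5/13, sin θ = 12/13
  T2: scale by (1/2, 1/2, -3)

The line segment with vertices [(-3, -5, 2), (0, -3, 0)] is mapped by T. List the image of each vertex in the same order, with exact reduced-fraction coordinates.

T1 rotate right-handed about the x-axis with cos θ = -5/13, sin θ = 12/13: (-3, -5, 2) → (-3, 1/13, -70/13); (0, -3, 0) → (0, 15/13, -36/13)
T2 scale by (1/2, 1/2, -3): (-3, 1/13, -70/13) → (-3/2, 1/26, 210/13); (0, 15/13, -36/13) → (0, 15/26, 108/13)

image vertices: (-3/2, 1/26, 210/13), (0, 15/26, 108/13)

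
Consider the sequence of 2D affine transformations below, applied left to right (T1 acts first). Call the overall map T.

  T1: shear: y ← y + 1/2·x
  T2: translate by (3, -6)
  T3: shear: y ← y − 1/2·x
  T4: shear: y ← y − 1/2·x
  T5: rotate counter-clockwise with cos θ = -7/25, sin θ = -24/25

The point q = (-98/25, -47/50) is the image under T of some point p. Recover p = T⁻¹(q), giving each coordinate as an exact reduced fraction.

T1 = [1 0 0; 1/2 1 0; 0 0 1]
T2·T1 = [1 0 3; 1/2 1 -6; 0 0 1]
T3·…·T1 = [1 0 3; 0 1 -15/2; 0 0 1]
T4·…·T1 = [1 0 3; -1/2 1 -9; 0 0 1]
T5·…·T1 = [-19/25 24/25 -237/25; -41/50 -7/25 -9/25; 0 0 1]
det M = 1; M⁻¹ = [-7/25 -24/25 -3; 41/50 -19/25 15/2; 0 0 1]
M⁻¹ · (-98/25, -47/50)ᵀ = (-1, 5)ᵀ

p = (-1, 5)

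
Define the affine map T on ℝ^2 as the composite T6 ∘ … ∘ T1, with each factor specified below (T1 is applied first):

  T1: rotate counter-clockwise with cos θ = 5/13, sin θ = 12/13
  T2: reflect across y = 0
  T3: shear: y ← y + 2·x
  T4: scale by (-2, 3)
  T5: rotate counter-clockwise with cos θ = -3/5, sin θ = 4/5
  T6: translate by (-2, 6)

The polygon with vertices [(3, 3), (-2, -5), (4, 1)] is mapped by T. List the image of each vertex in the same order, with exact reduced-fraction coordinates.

T1 rotate counter-clockwise with cos θ = 5/13, sin θ = 12/13: (3, 3) → (-21/13, 51/13); (-2, -5) → (50/13, -49/13); (4, 1) → (8/13, 53/13)
T2 reflect across y = 0: (-21/13, 51/13) → (-21/13, -51/13); (50/13, -49/13) → (50/13, 49/13); (8/13, 53/13) → (8/13, -53/13)
T3 shear: y ← y + 2·x: (-21/13, -51/13) → (-21/13, -93/13); (50/13, 49/13) → (50/13, 149/13); (8/13, -53/13) → (8/13, -37/13)
T4 scale by (-2, 3): (-21/13, -93/13) → (42/13, -279/13); (50/13, 149/13) → (-100/13, 447/13); (8/13, -37/13) → (-16/13, -111/13)
T5 rotate counter-clockwise with cos θ = -3/5, sin θ = 4/5: (42/13, -279/13) → (198/13, 201/13); (-100/13, 447/13) → (-1488/65, -1741/65); (-16/13, -111/13) → (492/65, 269/65)
T6 translate by (-2, 6): (198/13, 201/13) → (172/13, 279/13); (-1488/65, -1741/65) → (-1618/65, -1351/65); (492/65, 269/65) → (362/65, 659/65)

image vertices: (172/13, 279/13), (-1618/65, -1351/65), (362/65, 659/65)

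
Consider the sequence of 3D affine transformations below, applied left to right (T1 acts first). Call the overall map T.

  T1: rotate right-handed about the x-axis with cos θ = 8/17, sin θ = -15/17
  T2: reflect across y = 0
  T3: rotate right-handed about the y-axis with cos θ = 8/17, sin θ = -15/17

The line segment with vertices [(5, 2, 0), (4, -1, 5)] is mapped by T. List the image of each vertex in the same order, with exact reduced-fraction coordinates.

image vertices: (1130/289, -16/17, 1035/289), (-281/289, -67/17, 1460/289)

T1 rotate right-handed about the x-axis with cos θ = 8/17, sin θ = -15/17: (5, 2, 0) → (5, 16/17, -30/17); (4, -1, 5) → (4, 67/17, 55/17)
T2 reflect across y = 0: (5, 16/17, -30/17) → (5, -16/17, -30/17); (4, 67/17, 55/17) → (4, -67/17, 55/17)
T3 rotate right-handed about the y-axis with cos θ = 8/17, sin θ = -15/17: (5, -16/17, -30/17) → (1130/289, -16/17, 1035/289); (4, -67/17, 55/17) → (-281/289, -67/17, 1460/289)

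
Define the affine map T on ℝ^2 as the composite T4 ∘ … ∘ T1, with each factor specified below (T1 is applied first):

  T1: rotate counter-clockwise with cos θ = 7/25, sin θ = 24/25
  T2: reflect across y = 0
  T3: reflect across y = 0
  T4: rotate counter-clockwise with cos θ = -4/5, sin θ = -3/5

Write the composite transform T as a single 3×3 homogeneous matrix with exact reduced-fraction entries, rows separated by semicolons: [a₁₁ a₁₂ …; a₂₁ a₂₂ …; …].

T1 = [7/25 -24/25 0; 24/25 7/25 0; 0 0 1]
T2·T1 = [7/25 -24/25 0; -24/25 -7/25 0; 0 0 1]
T3·…·T1 = [7/25 -24/25 0; 24/25 7/25 0; 0 0 1]
T4·…·T1 = [44/125 117/125 0; -117/125 44/125 0; 0 0 1]

T = [44/125 117/125 0; -117/125 44/125 0; 0 0 1]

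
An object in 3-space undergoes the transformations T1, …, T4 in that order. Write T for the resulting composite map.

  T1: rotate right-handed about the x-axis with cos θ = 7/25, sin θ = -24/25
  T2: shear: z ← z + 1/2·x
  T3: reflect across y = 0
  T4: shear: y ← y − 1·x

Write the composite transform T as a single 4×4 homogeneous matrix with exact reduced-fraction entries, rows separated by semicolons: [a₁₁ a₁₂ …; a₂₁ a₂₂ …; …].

T = [1 0 0 0; -1 -7/25 -24/25 0; 1/2 -24/25 7/25 0; 0 0 0 1]

T1 = [1 0 0 0; 0 7/25 24/25 0; 0 -24/25 7/25 0; 0 0 0 1]
T2·T1 = [1 0 0 0; 0 7/25 24/25 0; 1/2 -24/25 7/25 0; 0 0 0 1]
T3·…·T1 = [1 0 0 0; 0 -7/25 -24/25 0; 1/2 -24/25 7/25 0; 0 0 0 1]
T4·…·T1 = [1 0 0 0; -1 -7/25 -24/25 0; 1/2 -24/25 7/25 0; 0 0 0 1]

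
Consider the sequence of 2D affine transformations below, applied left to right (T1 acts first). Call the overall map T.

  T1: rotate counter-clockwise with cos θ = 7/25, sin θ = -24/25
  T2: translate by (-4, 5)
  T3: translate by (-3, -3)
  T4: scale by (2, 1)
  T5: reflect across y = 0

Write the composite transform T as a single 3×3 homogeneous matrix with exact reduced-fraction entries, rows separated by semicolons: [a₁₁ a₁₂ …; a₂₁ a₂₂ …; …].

T1 = [7/25 24/25 0; -24/25 7/25 0; 0 0 1]
T2·T1 = [7/25 24/25 -4; -24/25 7/25 5; 0 0 1]
T3·…·T1 = [7/25 24/25 -7; -24/25 7/25 2; 0 0 1]
T4·…·T1 = [14/25 48/25 -14; -24/25 7/25 2; 0 0 1]
T5·…·T1 = [14/25 48/25 -14; 24/25 -7/25 -2; 0 0 1]

T = [14/25 48/25 -14; 24/25 -7/25 -2; 0 0 1]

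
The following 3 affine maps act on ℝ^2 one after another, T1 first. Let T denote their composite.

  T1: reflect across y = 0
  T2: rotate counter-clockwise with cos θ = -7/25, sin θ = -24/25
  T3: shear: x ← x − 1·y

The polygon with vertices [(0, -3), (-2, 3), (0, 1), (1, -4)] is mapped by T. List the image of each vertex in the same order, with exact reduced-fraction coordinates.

image vertices: (93/25, -21/25), (-127/25, 69/25), (-31/25, 7/25), (141/25, -52/25)

T1 reflect across y = 0: (0, -3) → (0, 3); (-2, 3) → (-2, -3); (0, 1) → (0, -1); (1, -4) → (1, 4)
T2 rotate counter-clockwise with cos θ = -7/25, sin θ = -24/25: (0, 3) → (72/25, -21/25); (-2, -3) → (-58/25, 69/25); (0, -1) → (-24/25, 7/25); (1, 4) → (89/25, -52/25)
T3 shear: x ← x − 1·y: (72/25, -21/25) → (93/25, -21/25); (-58/25, 69/25) → (-127/25, 69/25); (-24/25, 7/25) → (-31/25, 7/25); (89/25, -52/25) → (141/25, -52/25)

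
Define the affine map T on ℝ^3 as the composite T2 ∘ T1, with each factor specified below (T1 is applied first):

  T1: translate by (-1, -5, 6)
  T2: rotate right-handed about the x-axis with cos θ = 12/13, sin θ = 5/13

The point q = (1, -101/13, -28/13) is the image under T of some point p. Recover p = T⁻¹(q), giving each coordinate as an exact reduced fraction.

T1 = [1 0 0 -1; 0 1 0 -5; 0 0 1 6; 0 0 0 1]
T2·T1 = [1 0 0 -1; 0 12/13 -5/13 -90/13; 0 5/13 12/13 47/13; 0 0 0 1]
det M = 1; M⁻¹ = [1 0 0 1; 0 12/13 5/13 5; 0 -5/13 12/13 -6; 0 0 0 1]
M⁻¹ · (1, -101/13, -28/13)ᵀ = (2, -3, -5)ᵀ

p = (2, -3, -5)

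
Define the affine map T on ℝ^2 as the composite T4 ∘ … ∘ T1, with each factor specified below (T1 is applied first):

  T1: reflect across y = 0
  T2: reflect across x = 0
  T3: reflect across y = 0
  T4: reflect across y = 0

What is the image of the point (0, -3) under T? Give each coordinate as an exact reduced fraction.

T(p) = (0, 3)

T1 reflect across y = 0: (0, -3) → (0, 3)
T2 reflect across x = 0: (0, 3) → (0, 3)
T3 reflect across y = 0: (0, 3) → (0, -3)
T4 reflect across y = 0: (0, -3) → (0, 3)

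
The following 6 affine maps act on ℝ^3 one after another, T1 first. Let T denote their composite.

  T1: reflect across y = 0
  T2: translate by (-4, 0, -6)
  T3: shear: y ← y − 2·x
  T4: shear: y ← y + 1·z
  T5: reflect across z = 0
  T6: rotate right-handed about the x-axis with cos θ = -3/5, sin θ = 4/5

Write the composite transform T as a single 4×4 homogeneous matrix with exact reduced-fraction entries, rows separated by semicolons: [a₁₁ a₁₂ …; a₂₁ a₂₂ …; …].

T1 = [1 0 0 0; 0 -1 0 0; 0 0 1 0; 0 0 0 1]
T2·T1 = [1 0 0 -4; 0 -1 0 0; 0 0 1 -6; 0 0 0 1]
T3·…·T1 = [1 0 0 -4; -2 -1 0 8; 0 0 1 -6; 0 0 0 1]
T4·…·T1 = [1 0 0 -4; -2 -1 1 2; 0 0 1 -6; 0 0 0 1]
T5·…·T1 = [1 0 0 -4; -2 -1 1 2; 0 0 -1 6; 0 0 0 1]
T6·…·T1 = [1 0 0 -4; 6/5 3/5 1/5 -6; -8/5 -4/5 7/5 -2; 0 0 0 1]

T = [1 0 0 -4; 6/5 3/5 1/5 -6; -8/5 -4/5 7/5 -2; 0 0 0 1]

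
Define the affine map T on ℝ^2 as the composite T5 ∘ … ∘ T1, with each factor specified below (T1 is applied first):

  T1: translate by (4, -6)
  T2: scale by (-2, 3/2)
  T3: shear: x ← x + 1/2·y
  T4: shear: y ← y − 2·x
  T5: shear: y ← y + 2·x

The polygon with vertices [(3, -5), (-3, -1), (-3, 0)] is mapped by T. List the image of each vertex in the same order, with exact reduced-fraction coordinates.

T1 translate by (4, -6): (3, -5) → (7, -11); (-3, -1) → (1, -7); (-3, 0) → (1, -6)
T2 scale by (-2, 3/2): (7, -11) → (-14, -33/2); (1, -7) → (-2, -21/2); (1, -6) → (-2, -9)
T3 shear: x ← x + 1/2·y: (-14, -33/2) → (-89/4, -33/2); (-2, -21/2) → (-29/4, -21/2); (-2, -9) → (-13/2, -9)
T4 shear: y ← y − 2·x: (-89/4, -33/2) → (-89/4, 28); (-29/4, -21/2) → (-29/4, 4); (-13/2, -9) → (-13/2, 4)
T5 shear: y ← y + 2·x: (-89/4, 28) → (-89/4, -33/2); (-29/4, 4) → (-29/4, -21/2); (-13/2, 4) → (-13/2, -9)

image vertices: (-89/4, -33/2), (-29/4, -21/2), (-13/2, -9)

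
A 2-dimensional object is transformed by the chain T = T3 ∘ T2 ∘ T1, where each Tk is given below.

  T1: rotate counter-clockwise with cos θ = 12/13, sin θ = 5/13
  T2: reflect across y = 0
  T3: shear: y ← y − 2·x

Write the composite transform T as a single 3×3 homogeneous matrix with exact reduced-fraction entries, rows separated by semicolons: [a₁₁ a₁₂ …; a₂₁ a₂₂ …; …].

T = [12/13 -5/13 0; -29/13 -2/13 0; 0 0 1]

T1 = [12/13 -5/13 0; 5/13 12/13 0; 0 0 1]
T2·T1 = [12/13 -5/13 0; -5/13 -12/13 0; 0 0 1]
T3·…·T1 = [12/13 -5/13 0; -29/13 -2/13 0; 0 0 1]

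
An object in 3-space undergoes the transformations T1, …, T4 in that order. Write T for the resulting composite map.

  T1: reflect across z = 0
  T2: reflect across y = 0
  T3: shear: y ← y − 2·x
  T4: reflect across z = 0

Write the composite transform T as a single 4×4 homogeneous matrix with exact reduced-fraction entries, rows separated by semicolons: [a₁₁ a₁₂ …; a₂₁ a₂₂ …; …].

T1 = [1 0 0 0; 0 1 0 0; 0 0 -1 0; 0 0 0 1]
T2·T1 = [1 0 0 0; 0 -1 0 0; 0 0 -1 0; 0 0 0 1]
T3·…·T1 = [1 0 0 0; -2 -1 0 0; 0 0 -1 0; 0 0 0 1]
T4·…·T1 = [1 0 0 0; -2 -1 0 0; 0 0 1 0; 0 0 0 1]

T = [1 0 0 0; -2 -1 0 0; 0 0 1 0; 0 0 0 1]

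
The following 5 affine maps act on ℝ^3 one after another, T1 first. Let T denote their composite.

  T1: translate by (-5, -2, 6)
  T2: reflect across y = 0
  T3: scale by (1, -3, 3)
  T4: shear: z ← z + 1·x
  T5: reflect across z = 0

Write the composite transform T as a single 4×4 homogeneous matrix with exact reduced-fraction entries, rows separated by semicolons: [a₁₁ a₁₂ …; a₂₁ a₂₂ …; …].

T1 = [1 0 0 -5; 0 1 0 -2; 0 0 1 6; 0 0 0 1]
T2·T1 = [1 0 0 -5; 0 -1 0 2; 0 0 1 6; 0 0 0 1]
T3·…·T1 = [1 0 0 -5; 0 3 0 -6; 0 0 3 18; 0 0 0 1]
T4·…·T1 = [1 0 0 -5; 0 3 0 -6; 1 0 3 13; 0 0 0 1]
T5·…·T1 = [1 0 0 -5; 0 3 0 -6; -1 0 -3 -13; 0 0 0 1]

T = [1 0 0 -5; 0 3 0 -6; -1 0 -3 -13; 0 0 0 1]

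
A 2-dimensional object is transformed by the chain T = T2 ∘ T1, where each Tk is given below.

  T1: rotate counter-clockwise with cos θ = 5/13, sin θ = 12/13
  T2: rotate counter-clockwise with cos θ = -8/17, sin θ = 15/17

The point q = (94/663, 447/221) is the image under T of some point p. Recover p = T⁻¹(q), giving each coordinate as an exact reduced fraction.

T1 = [5/13 -12/13 0; 12/13 5/13 0; 0 0 1]
T2·T1 = [-220/221 21/221 0; -21/221 -220/221 0; 0 0 1]
det M = 1; M⁻¹ = [-220/221 -21/221 0; 21/221 -220/221 0; 0 0 1]
M⁻¹ · (94/663, 447/221)ᵀ = (-1/3, -2)ᵀ

p = (-1/3, -2)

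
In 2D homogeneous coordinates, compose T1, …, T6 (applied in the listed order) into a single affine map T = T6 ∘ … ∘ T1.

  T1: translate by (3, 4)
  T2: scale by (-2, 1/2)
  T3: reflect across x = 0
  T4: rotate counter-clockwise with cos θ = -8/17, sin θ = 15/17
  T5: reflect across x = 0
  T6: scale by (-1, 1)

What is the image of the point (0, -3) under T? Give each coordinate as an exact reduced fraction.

T(p) = (-111/34, 86/17)

T1 translate by (3, 4): (0, -3) → (3, 1)
T2 scale by (-2, 1/2): (3, 1) → (-6, 1/2)
T3 reflect across x = 0: (-6, 1/2) → (6, 1/2)
T4 rotate counter-clockwise with cos θ = -8/17, sin θ = 15/17: (6, 1/2) → (-111/34, 86/17)
T5 reflect across x = 0: (-111/34, 86/17) → (111/34, 86/17)
T6 scale by (-1, 1): (111/34, 86/17) → (-111/34, 86/17)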